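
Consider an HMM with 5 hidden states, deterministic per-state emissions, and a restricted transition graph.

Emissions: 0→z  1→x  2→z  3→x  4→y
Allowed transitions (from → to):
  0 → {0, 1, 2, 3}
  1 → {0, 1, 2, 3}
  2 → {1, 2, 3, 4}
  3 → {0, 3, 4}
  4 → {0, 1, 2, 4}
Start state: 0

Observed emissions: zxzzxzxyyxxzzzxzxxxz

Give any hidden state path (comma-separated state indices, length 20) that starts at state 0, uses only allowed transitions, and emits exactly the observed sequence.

0,1,2,2,3,0,3,4,4,1,1,2,2,2,1,0,1,1,3,0

  t0 'z' -> {0,2}, take 0 (start)
  t1 'x' -> {1,3}, take 1 (0->1 ok)
  t2 'z' -> {0,2}, take 2 (1->2 ok)
  t3 'z' -> {0,2}, take 2 (2->2 ok)
  t4 'x' -> {1,3}, take 3 (2->3 ok)
  t5 'z' -> {0,2}, take 0 (3->0 ok)
  t6 'x' -> {1,3}, take 3 (0->3 ok)
  t7 'y' -> {4}, take 4 (3->4 ok)
  t8 'y' -> {4}, take 4 (4->4 ok)
  t9 'x' -> {1,3}, take 1 (4->1 ok)
  t10 'x' -> {1,3}, take 1 (1->1 ok)
  t11 'z' -> {0,2}, take 2 (1->2 ok)
  t12 'z' -> {0,2}, take 2 (2->2 ok)
  t13 'z' -> {0,2}, take 2 (2->2 ok)
  t14 'x' -> {1,3}, take 1 (2->1 ok)
  t15 'z' -> {0,2}, take 0 (1->0 ok)
  t16 'x' -> {1,3}, take 1 (0->1 ok)
  t17 'x' -> {1,3}, take 1 (1->1 ok)
  t18 'x' -> {1,3}, take 3 (1->3 ok)
  t19 'z' -> {0,2}, take 0 (3->0 ok)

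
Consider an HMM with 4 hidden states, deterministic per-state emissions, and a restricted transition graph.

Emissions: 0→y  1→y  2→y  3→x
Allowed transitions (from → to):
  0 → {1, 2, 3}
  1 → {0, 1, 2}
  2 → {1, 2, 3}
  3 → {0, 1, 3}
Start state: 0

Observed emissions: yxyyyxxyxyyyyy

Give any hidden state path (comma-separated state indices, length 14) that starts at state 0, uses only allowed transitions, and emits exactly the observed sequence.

0,3,0,1,2,3,3,0,3,0,2,1,1,1

  t0 'y' -> {0,1,2}, take 0 (start)
  t1 'x' -> {3}, take 3 (0->3 ok)
  t2 'y' -> {0,1,2}, take 0 (3->0 ok)
  t3 'y' -> {0,1,2}, take 1 (0->1 ok)
  t4 'y' -> {0,1,2}, take 2 (1->2 ok)
  t5 'x' -> {3}, take 3 (2->3 ok)
  t6 'x' -> {3}, take 3 (3->3 ok)
  t7 'y' -> {0,1,2}, take 0 (3->0 ok)
  t8 'x' -> {3}, take 3 (0->3 ok)
  t9 'y' -> {0,1,2}, take 0 (3->0 ok)
  t10 'y' -> {0,1,2}, take 2 (0->2 ok)
  t11 'y' -> {0,1,2}, take 1 (2->1 ok)
  t12 'y' -> {0,1,2}, take 1 (1->1 ok)
  t13 'y' -> {0,1,2}, take 1 (1->1 ok)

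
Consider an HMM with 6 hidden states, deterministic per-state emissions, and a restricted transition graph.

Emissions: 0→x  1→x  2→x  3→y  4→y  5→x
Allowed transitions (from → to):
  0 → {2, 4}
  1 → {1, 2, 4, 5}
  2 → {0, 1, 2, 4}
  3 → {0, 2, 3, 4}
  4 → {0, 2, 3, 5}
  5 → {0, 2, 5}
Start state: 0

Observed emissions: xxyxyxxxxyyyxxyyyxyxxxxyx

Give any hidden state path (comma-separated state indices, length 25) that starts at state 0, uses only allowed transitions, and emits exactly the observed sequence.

0,2,4,0,4,0,2,0,2,4,3,3,2,1,4,3,4,2,4,0,2,1,2,4,2

  [0] x  {0,1,2,5}  => 0  start
  [1] x  {0,1,2,5}  => 2  0->2 ok
  [2] y  {3,4}  => 4  2->4 ok
  [3] x  {0,1,2,5}  => 0  4->0 ok
  [4] y  {3,4}  => 4  0->4 ok
  [5] x  {0,1,2,5}  => 0  4->0 ok
  [6] x  {0,1,2,5}  => 2  0->2 ok
  [7] x  {0,1,2,5}  => 0  2->0 ok
  [8] x  {0,1,2,5}  => 2  0->2 ok
  [9] y  {3,4}  => 4  2->4 ok
  [10] y  {3,4}  => 3  4->3 ok
  [11] y  {3,4}  => 3  3->3 ok
  [12] x  {0,1,2,5}  => 2  3->2 ok
  [13] x  {0,1,2,5}  => 1  2->1 ok
  [14] y  {3,4}  => 4  1->4 ok
  [15] y  {3,4}  => 3  4->3 ok
  [16] y  {3,4}  => 4  3->4 ok
  [17] x  {0,1,2,5}  => 2  4->2 ok
  [18] y  {3,4}  => 4  2->4 ok
  [19] x  {0,1,2,5}  => 0  4->0 ok
  [20] x  {0,1,2,5}  => 2  0->2 ok
  [21] x  {0,1,2,5}  => 1  2->1 ok
  [22] x  {0,1,2,5}  => 2  1->2 ok
  [23] y  {3,4}  => 4  2->4 ok
  [24] x  {0,1,2,5}  => 2  4->2 ok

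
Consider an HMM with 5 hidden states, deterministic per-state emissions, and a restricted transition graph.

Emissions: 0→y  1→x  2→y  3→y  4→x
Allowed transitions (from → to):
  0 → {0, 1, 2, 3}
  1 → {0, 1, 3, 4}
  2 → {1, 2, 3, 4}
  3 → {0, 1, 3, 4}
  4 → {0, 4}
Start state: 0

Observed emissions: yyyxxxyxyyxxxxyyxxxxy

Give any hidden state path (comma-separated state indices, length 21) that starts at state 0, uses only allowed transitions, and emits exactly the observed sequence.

  [0] y  {0,2,3}  => 0  start
  [1] y  {0,2,3}  => 2  0->2 ok
  [2] y  {0,2,3}  => 3  2->3 ok
  [3] x  {1,4}  => 4  3->4 ok
  [4] x  {1,4}  => 4  4->4 ok
  [5] x  {1,4}  => 4  4->4 ok
  [6] y  {0,2,3}  => 0  4->0 ok
  [7] x  {1,4}  => 1  0->1 ok
  [8] y  {0,2,3}  => 0  1->0 ok
  [9] y  {0,2,3}  => 3  0->3 ok
  [10] x  {1,4}  => 1  3->1 ok
  [11] x  {1,4}  => 1  1->1 ok
  [12] x  {1,4}  => 4  1->4 ok
  [13] x  {1,4}  => 4  4->4 ok
  [14] y  {0,2,3}  => 0  4->0 ok
  [15] y  {0,2,3}  => 3  0->3 ok
  [16] x  {1,4}  => 1  3->1 ok
  [17] x  {1,4}  => 4  1->4 ok
  [18] x  {1,4}  => 4  4->4 ok
  [19] x  {1,4}  => 4  4->4 ok
  [20] y  {0,2,3}  => 0  4->0 ok

0,2,3,4,4,4,0,1,0,3,1,1,4,4,0,3,1,4,4,4,0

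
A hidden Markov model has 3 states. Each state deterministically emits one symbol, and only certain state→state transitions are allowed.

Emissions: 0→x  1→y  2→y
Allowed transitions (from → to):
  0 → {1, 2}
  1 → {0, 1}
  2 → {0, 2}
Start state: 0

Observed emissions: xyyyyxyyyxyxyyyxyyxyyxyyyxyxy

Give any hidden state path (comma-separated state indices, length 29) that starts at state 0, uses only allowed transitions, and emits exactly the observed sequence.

  t0 'x' -> {0}, take 0 (start)
  t1 'y' -> {1,2}, take 1 (0->1 ok)
  t2 'y' -> {1,2}, take 1 (1->1 ok)
  t3 'y' -> {1,2}, take 1 (1->1 ok)
  t4 'y' -> {1,2}, take 1 (1->1 ok)
  t5 'x' -> {0}, take 0 (1->0 ok)
  t6 'y' -> {1,2}, take 2 (0->2 ok)
  t7 'y' -> {1,2}, take 2 (2->2 ok)
  t8 'y' -> {1,2}, take 2 (2->2 ok)
  t9 'x' -> {0}, take 0 (2->0 ok)
  t10 'y' -> {1,2}, take 1 (0->1 ok)
  t11 'x' -> {0}, take 0 (1->0 ok)
  t12 'y' -> {1,2}, take 2 (0->2 ok)
  t13 'y' -> {1,2}, take 2 (2->2 ok)
  t14 'y' -> {1,2}, take 2 (2->2 ok)
  t15 'x' -> {0}, take 0 (2->0 ok)
  t16 'y' -> {1,2}, take 1 (0->1 ok)
  t17 'y' -> {1,2}, take 1 (1->1 ok)
  t18 'x' -> {0}, take 0 (1->0 ok)
  t19 'y' -> {1,2}, take 1 (0->1 ok)
  t20 'y' -> {1,2}, take 1 (1->1 ok)
  t21 'x' -> {0}, take 0 (1->0 ok)
  t22 'y' -> {1,2}, take 1 (0->1 ok)
  t23 'y' -> {1,2}, take 1 (1->1 ok)
  t24 'y' -> {1,2}, take 1 (1->1 ok)
  t25 'x' -> {0}, take 0 (1->0 ok)
  t26 'y' -> {1,2}, take 1 (0->1 ok)
  t27 'x' -> {0}, take 0 (1->0 ok)
  t28 'y' -> {1,2}, take 2 (0->2 ok)

0,1,1,1,1,0,2,2,2,0,1,0,2,2,2,0,1,1,0,1,1,0,1,1,1,0,1,0,2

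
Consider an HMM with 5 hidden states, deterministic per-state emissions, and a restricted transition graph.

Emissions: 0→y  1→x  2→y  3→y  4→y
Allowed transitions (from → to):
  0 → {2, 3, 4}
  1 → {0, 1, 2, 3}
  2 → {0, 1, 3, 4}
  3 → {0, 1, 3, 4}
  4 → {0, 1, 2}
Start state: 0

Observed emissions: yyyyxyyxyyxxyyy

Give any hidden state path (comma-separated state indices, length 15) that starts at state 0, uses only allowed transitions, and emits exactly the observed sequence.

0,2,0,4,1,2,3,1,0,4,1,1,3,0,3

  t0 'y' -> {0,2,3,4}, take 0 (start)
  t1 'y' -> {0,2,3,4}, take 2 (0->2 ok)
  t2 'y' -> {0,2,3,4}, take 0 (2->0 ok)
  t3 'y' -> {0,2,3,4}, take 4 (0->4 ok)
  t4 'x' -> {1}, take 1 (4->1 ok)
  t5 'y' -> {0,2,3,4}, take 2 (1->2 ok)
  t6 'y' -> {0,2,3,4}, take 3 (2->3 ok)
  t7 'x' -> {1}, take 1 (3->1 ok)
  t8 'y' -> {0,2,3,4}, take 0 (1->0 ok)
  t9 'y' -> {0,2,3,4}, take 4 (0->4 ok)
  t10 'x' -> {1}, take 1 (4->1 ok)
  t11 'x' -> {1}, take 1 (1->1 ok)
  t12 'y' -> {0,2,3,4}, take 3 (1->3 ok)
  t13 'y' -> {0,2,3,4}, take 0 (3->0 ok)
  t14 'y' -> {0,2,3,4}, take 3 (0->3 ok)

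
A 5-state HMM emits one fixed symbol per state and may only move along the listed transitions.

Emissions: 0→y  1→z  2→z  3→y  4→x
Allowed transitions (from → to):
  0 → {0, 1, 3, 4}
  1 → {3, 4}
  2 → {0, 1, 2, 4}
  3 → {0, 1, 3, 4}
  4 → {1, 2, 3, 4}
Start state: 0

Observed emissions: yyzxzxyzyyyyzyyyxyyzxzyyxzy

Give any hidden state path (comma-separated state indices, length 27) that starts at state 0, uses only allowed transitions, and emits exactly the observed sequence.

0,0,1,4,1,4,3,1,3,3,3,3,1,3,0,3,4,3,0,1,4,1,3,0,4,1,3

  0: obs=y cand={0,3} pick 0 [start]
  1: obs=y cand={0,3} pick 0 [0->0 ok]
  2: obs=z cand={1,2} pick 1 [0->1 ok]
  3: obs=x cand={4} pick 4 [1->4 ok]
  4: obs=z cand={1,2} pick 1 [4->1 ok]
  5: obs=x cand={4} pick 4 [1->4 ok]
  6: obs=y cand={0,3} pick 3 [4->3 ok]
  7: obs=z cand={1,2} pick 1 [3->1 ok]
  8: obs=y cand={0,3} pick 3 [1->3 ok]
  9: obs=y cand={0,3} pick 3 [3->3 ok]
  10: obs=y cand={0,3} pick 3 [3->3 ok]
  11: obs=y cand={0,3} pick 3 [3->3 ok]
  12: obs=z cand={1,2} pick 1 [3->1 ok]
  13: obs=y cand={0,3} pick 3 [1->3 ok]
  14: obs=y cand={0,3} pick 0 [3->0 ok]
  15: obs=y cand={0,3} pick 3 [0->3 ok]
  16: obs=x cand={4} pick 4 [3->4 ok]
  17: obs=y cand={0,3} pick 3 [4->3 ok]
  18: obs=y cand={0,3} pick 0 [3->0 ok]
  19: obs=z cand={1,2} pick 1 [0->1 ok]
  20: obs=x cand={4} pick 4 [1->4 ok]
  21: obs=z cand={1,2} pick 1 [4->1 ok]
  22: obs=y cand={0,3} pick 3 [1->3 ok]
  23: obs=y cand={0,3} pick 0 [3->0 ok]
  24: obs=x cand={4} pick 4 [0->4 ok]
  25: obs=z cand={1,2} pick 1 [4->1 ok]
  26: obs=y cand={0,3} pick 3 [1->3 ok]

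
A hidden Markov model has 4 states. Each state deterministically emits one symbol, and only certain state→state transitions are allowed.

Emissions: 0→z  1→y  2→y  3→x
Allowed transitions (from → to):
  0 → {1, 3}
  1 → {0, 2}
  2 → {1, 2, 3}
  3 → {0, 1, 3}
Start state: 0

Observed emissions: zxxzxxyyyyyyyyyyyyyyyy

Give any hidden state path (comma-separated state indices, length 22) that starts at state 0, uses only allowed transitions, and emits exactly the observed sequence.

0,3,3,0,3,3,1,2,2,1,2,2,1,2,1,2,2,2,1,2,2,1

  t0 'z' -> {0}, take 0 (start)
  t1 'x' -> {3}, take 3 (0->3 ok)
  t2 'x' -> {3}, take 3 (3->3 ok)
  t3 'z' -> {0}, take 0 (3->0 ok)
  t4 'x' -> {3}, take 3 (0->3 ok)
  t5 'x' -> {3}, take 3 (3->3 ok)
  t6 'y' -> {1,2}, take 1 (3->1 ok)
  t7 'y' -> {1,2}, take 2 (1->2 ok)
  t8 'y' -> {1,2}, take 2 (2->2 ok)
  t9 'y' -> {1,2}, take 1 (2->1 ok)
  t10 'y' -> {1,2}, take 2 (1->2 ok)
  t11 'y' -> {1,2}, take 2 (2->2 ok)
  t12 'y' -> {1,2}, take 1 (2->1 ok)
  t13 'y' -> {1,2}, take 2 (1->2 ok)
  t14 'y' -> {1,2}, take 1 (2->1 ok)
  t15 'y' -> {1,2}, take 2 (1->2 ok)
  t16 'y' -> {1,2}, take 2 (2->2 ok)
  t17 'y' -> {1,2}, take 2 (2->2 ok)
  t18 'y' -> {1,2}, take 1 (2->1 ok)
  t19 'y' -> {1,2}, take 2 (1->2 ok)
  t20 'y' -> {1,2}, take 2 (2->2 ok)
  t21 'y' -> {1,2}, take 1 (2->1 ok)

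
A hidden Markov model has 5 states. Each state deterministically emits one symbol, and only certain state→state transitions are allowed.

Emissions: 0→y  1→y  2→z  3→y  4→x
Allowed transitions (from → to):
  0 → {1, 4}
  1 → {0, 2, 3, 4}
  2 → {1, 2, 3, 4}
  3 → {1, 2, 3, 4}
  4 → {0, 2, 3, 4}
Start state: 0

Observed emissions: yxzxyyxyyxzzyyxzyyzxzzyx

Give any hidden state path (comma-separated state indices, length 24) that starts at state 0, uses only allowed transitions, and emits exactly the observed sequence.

0,4,2,4,3,1,4,0,1,4,2,2,1,0,4,2,1,3,2,4,2,2,3,4

  0: obs=y cand={0,1,3} pick 0 [start]
  1: obs=x cand={4} pick 4 [0->4 ok]
  2: obs=z cand={2} pick 2 [4->2 ok]
  3: obs=x cand={4} pick 4 [2->4 ok]
  4: obs=y cand={0,1,3} pick 3 [4->3 ok]
  5: obs=y cand={0,1,3} pick 1 [3->1 ok]
  6: obs=x cand={4} pick 4 [1->4 ok]
  7: obs=y cand={0,1,3} pick 0 [4->0 ok]
  8: obs=y cand={0,1,3} pick 1 [0->1 ok]
  9: obs=x cand={4} pick 4 [1->4 ok]
  10: obs=z cand={2} pick 2 [4->2 ok]
  11: obs=z cand={2} pick 2 [2->2 ok]
  12: obs=y cand={0,1,3} pick 1 [2->1 ok]
  13: obs=y cand={0,1,3} pick 0 [1->0 ok]
  14: obs=x cand={4} pick 4 [0->4 ok]
  15: obs=z cand={2} pick 2 [4->2 ok]
  16: obs=y cand={0,1,3} pick 1 [2->1 ok]
  17: obs=y cand={0,1,3} pick 3 [1->3 ok]
  18: obs=z cand={2} pick 2 [3->2 ok]
  19: obs=x cand={4} pick 4 [2->4 ok]
  20: obs=z cand={2} pick 2 [4->2 ok]
  21: obs=z cand={2} pick 2 [2->2 ok]
  22: obs=y cand={0,1,3} pick 3 [2->3 ok]
  23: obs=x cand={4} pick 4 [3->4 ok]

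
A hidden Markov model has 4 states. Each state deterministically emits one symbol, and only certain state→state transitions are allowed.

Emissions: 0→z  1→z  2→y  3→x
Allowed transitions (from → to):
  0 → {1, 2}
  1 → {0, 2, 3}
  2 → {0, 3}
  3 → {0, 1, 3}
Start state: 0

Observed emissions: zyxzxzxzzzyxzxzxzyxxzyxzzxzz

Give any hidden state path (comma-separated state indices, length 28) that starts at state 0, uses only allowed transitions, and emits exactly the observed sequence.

  0: obs=z cand={0,1} pick 0 [start]
  1: obs=y cand={2} pick 2 [0->2 ok]
  2: obs=x cand={3} pick 3 [2->3 ok]
  3: obs=z cand={0,1} pick 1 [3->1 ok]
  4: obs=x cand={3} pick 3 [1->3 ok]
  5: obs=z cand={0,1} pick 1 [3->1 ok]
  6: obs=x cand={3} pick 3 [1->3 ok]
  7: obs=z cand={0,1} pick 1 [3->1 ok]
  8: obs=z cand={0,1} pick 0 [1->0 ok]
  9: obs=z cand={0,1} pick 1 [0->1 ok]
  10: obs=y cand={2} pick 2 [1->2 ok]
  11: obs=x cand={3} pick 3 [2->3 ok]
  12: obs=z cand={0,1} pick 1 [3->1 ok]
  13: obs=x cand={3} pick 3 [1->3 ok]
  14: obs=z cand={0,1} pick 1 [3->1 ok]
  15: obs=x cand={3} pick 3 [1->3 ok]
  16: obs=z cand={0,1} pick 1 [3->1 ok]
  17: obs=y cand={2} pick 2 [1->2 ok]
  18: obs=x cand={3} pick 3 [2->3 ok]
  19: obs=x cand={3} pick 3 [3->3 ok]
  20: obs=z cand={0,1} pick 1 [3->1 ok]
  21: obs=y cand={2} pick 2 [1->2 ok]
  22: obs=x cand={3} pick 3 [2->3 ok]
  23: obs=z cand={0,1} pick 0 [3->0 ok]
  24: obs=z cand={0,1} pick 1 [0->1 ok]
  25: obs=x cand={3} pick 3 [1->3 ok]
  26: obs=z cand={0,1} pick 0 [3->0 ok]
  27: obs=z cand={0,1} pick 1 [0->1 ok]

0,2,3,1,3,1,3,1,0,1,2,3,1,3,1,3,1,2,3,3,1,2,3,0,1,3,0,1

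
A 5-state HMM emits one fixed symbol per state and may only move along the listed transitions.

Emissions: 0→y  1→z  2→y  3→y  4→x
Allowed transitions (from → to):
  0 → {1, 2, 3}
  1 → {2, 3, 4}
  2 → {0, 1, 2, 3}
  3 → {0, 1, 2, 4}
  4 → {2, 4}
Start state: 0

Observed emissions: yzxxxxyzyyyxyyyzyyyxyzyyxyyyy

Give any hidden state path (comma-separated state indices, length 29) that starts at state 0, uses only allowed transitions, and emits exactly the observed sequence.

  pos 0: y in {0,2,3}, choose 0; start
  pos 1: z in {1}, choose 1; 0->1 ok
  pos 2: x in {4}, choose 4; 1->4 ok
  pos 3: x in {4}, choose 4; 4->4 ok
  pos 4: x in {4}, choose 4; 4->4 ok
  pos 5: x in {4}, choose 4; 4->4 ok
  pos 6: y in {0,2,3}, choose 2; 4->2 ok
  pos 7: z in {1}, choose 1; 2->1 ok
  pos 8: y in {0,2,3}, choose 3; 1->3 ok
  pos 9: y in {0,2,3}, choose 2; 3->2 ok
  pos 10: y in {0,2,3}, choose 3; 2->3 ok
  pos 11: x in {4}, choose 4; 3->4 ok
  pos 12: y in {0,2,3}, choose 2; 4->2 ok
  pos 13: y in {0,2,3}, choose 2; 2->2 ok
  pos 14: y in {0,2,3}, choose 2; 2->2 ok
  pos 15: z in {1}, choose 1; 2->1 ok
  pos 16: y in {0,2,3}, choose 2; 1->2 ok
  pos 17: y in {0,2,3}, choose 0; 2->0 ok
  pos 18: y in {0,2,3}, choose 3; 0->3 ok
  pos 19: x in {4}, choose 4; 3->4 ok
  pos 20: y in {0,2,3}, choose 2; 4->2 ok
  pos 21: z in {1}, choose 1; 2->1 ok
  pos 22: y in {0,2,3}, choose 2; 1->2 ok
  pos 23: y in {0,2,3}, choose 3; 2->3 ok
  pos 24: x in {4}, choose 4; 3->4 ok
  pos 25: y in {0,2,3}, choose 2; 4->2 ok
  pos 26: y in {0,2,3}, choose 0; 2->0 ok
  pos 27: y in {0,2,3}, choose 3; 0->3 ok
  pos 28: y in {0,2,3}, choose 0; 3->0 ok

0,1,4,4,4,4,2,1,3,2,3,4,2,2,2,1,2,0,3,4,2,1,2,3,4,2,0,3,0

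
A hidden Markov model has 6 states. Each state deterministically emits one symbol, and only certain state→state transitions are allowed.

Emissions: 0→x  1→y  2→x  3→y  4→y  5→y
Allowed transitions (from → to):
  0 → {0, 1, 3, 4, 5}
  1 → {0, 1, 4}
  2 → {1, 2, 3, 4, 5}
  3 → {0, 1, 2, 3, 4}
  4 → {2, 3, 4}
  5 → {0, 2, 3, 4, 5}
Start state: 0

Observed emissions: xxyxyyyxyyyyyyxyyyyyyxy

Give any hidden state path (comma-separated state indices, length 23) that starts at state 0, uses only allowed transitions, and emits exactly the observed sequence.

  [0] x  {0,2}  => 0  start
  [1] x  {0,2}  => 0  0->0 ok
  [2] y  {1,3,4,5}  => 4  0->4 ok
  [3] x  {0,2}  => 2  4->2 ok
  [4] y  {1,3,4,5}  => 1  2->1 ok
  [5] y  {1,3,4,5}  => 4  1->4 ok
  [6] y  {1,3,4,5}  => 4  4->4 ok
  [7] x  {0,2}  => 2  4->2 ok
  [8] y  {1,3,4,5}  => 4  2->4 ok
  [9] y  {1,3,4,5}  => 3  4->3 ok
  [10] y  {1,3,4,5}  => 3  3->3 ok
  [11] y  {1,3,4,5}  => 3  3->3 ok
  [12] y  {1,3,4,5}  => 4  3->4 ok
  [13] y  {1,3,4,5}  => 3  4->3 ok
  [14] x  {0,2}  => 0  3->0 ok
  [15] y  {1,3,4,5}  => 1  0->1 ok
  [16] y  {1,3,4,5}  => 1  1->1 ok
  [17] y  {1,3,4,5}  => 4  1->4 ok
  [18] y  {1,3,4,5}  => 4  4->4 ok
  [19] y  {1,3,4,5}  => 4  4->4 ok
  [20] y  {1,3,4,5}  => 3  4->3 ok
  [21] x  {0,2}  => 2  3->2 ok
  [22] y  {1,3,4,5}  => 3  2->3 ok

0,0,4,2,1,4,4,2,4,3,3,3,4,3,0,1,1,4,4,4,3,2,3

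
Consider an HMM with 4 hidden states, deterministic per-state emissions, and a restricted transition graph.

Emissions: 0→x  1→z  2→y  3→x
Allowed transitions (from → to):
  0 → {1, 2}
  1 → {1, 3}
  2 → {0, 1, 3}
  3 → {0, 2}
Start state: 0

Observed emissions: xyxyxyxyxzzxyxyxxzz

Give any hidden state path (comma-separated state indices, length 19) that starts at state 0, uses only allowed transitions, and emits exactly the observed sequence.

  [0] x  {0,3}  => 0  start
  [1] y  {2}  => 2  0->2 ok
  [2] x  {0,3}  => 3  2->3 ok
  [3] y  {2}  => 2  3->2 ok
  [4] x  {0,3}  => 3  2->3 ok
  [5] y  {2}  => 2  3->2 ok
  [6] x  {0,3}  => 0  2->0 ok
  [7] y  {2}  => 2  0->2 ok
  [8] x  {0,3}  => 0  2->0 ok
  [9] z  {1}  => 1  0->1 ok
  [10] z  {1}  => 1  1->1 ok
  [11] x  {0,3}  => 3  1->3 ok
  [12] y  {2}  => 2  3->2 ok
  [13] x  {0,3}  => 3  2->3 ok
  [14] y  {2}  => 2  3->2 ok
  [15] x  {0,3}  => 3  2->3 ok
  [16] x  {0,3}  => 0  3->0 ok
  [17] z  {1}  => 1  0->1 ok
  [18] z  {1}  => 1  1->1 ok

0,2,3,2,3,2,0,2,0,1,1,3,2,3,2,3,0,1,1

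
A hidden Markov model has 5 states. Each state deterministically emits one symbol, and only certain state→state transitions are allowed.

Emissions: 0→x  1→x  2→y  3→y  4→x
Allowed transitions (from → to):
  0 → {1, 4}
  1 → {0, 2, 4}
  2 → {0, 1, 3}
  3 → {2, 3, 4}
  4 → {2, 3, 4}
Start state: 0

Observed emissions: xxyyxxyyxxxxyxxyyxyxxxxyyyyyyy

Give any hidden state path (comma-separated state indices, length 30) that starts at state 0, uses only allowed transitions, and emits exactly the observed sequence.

0,4,3,3,4,4,3,3,4,4,4,4,2,0,4,2,3,4,2,1,0,4,4,3,3,3,2,3,3,2

  [0] x  {0,1,4}  => 0  start
  [1] x  {0,1,4}  => 4  0->4 ok
  [2] y  {2,3}  => 3  4->3 ok
  [3] y  {2,3}  => 3  3->3 ok
  [4] x  {0,1,4}  => 4  3->4 ok
  [5] x  {0,1,4}  => 4  4->4 ok
  [6] y  {2,3}  => 3  4->3 ok
  [7] y  {2,3}  => 3  3->3 ok
  [8] x  {0,1,4}  => 4  3->4 ok
  [9] x  {0,1,4}  => 4  4->4 ok
  [10] x  {0,1,4}  => 4  4->4 ok
  [11] x  {0,1,4}  => 4  4->4 ok
  [12] y  {2,3}  => 2  4->2 ok
  [13] x  {0,1,4}  => 0  2->0 ok
  [14] x  {0,1,4}  => 4  0->4 ok
  [15] y  {2,3}  => 2  4->2 ok
  [16] y  {2,3}  => 3  2->3 ok
  [17] x  {0,1,4}  => 4  3->4 ok
  [18] y  {2,3}  => 2  4->2 ok
  [19] x  {0,1,4}  => 1  2->1 ok
  [20] x  {0,1,4}  => 0  1->0 ok
  [21] x  {0,1,4}  => 4  0->4 ok
  [22] x  {0,1,4}  => 4  4->4 ok
  [23] y  {2,3}  => 3  4->3 ok
  [24] y  {2,3}  => 3  3->3 ok
  [25] y  {2,3}  => 3  3->3 ok
  [26] y  {2,3}  => 2  3->2 ok
  [27] y  {2,3}  => 3  2->3 ok
  [28] y  {2,3}  => 3  3->3 ok
  [29] y  {2,3}  => 2  3->2 ok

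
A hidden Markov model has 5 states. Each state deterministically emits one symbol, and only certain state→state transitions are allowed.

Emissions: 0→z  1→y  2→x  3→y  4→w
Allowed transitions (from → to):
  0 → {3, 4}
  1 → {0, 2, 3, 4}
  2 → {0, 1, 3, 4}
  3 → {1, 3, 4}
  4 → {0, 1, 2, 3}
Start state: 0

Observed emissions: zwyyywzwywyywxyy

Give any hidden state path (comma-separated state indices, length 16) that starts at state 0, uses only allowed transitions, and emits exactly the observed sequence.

0,4,3,3,1,4,0,4,3,4,3,1,4,2,3,1

  0: obs=z cand={0} pick 0 [start]
  1: obs=w cand={4} pick 4 [0->4 ok]
  2: obs=y cand={1,3} pick 3 [4->3 ok]
  3: obs=y cand={1,3} pick 3 [3->3 ok]
  4: obs=y cand={1,3} pick 1 [3->1 ok]
  5: obs=w cand={4} pick 4 [1->4 ok]
  6: obs=z cand={0} pick 0 [4->0 ok]
  7: obs=w cand={4} pick 4 [0->4 ok]
  8: obs=y cand={1,3} pick 3 [4->3 ok]
  9: obs=w cand={4} pick 4 [3->4 ok]
  10: obs=y cand={1,3} pick 3 [4->3 ok]
  11: obs=y cand={1,3} pick 1 [3->1 ok]
  12: obs=w cand={4} pick 4 [1->4 ok]
  13: obs=x cand={2} pick 2 [4->2 ok]
  14: obs=y cand={1,3} pick 3 [2->3 ok]
  15: obs=y cand={1,3} pick 1 [3->1 ok]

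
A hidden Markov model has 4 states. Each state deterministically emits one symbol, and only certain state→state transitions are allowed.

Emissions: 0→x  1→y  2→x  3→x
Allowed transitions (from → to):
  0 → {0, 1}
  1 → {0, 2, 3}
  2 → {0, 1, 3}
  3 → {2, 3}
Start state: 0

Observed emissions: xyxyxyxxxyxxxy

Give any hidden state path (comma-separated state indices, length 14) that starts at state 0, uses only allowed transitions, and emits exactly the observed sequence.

  t0 'x' -> {0,2,3}, take 0 (start)
  t1 'y' -> {1}, take 1 (0->1 ok)
  t2 'x' -> {0,2,3}, take 0 (1->0 ok)
  t3 'y' -> {1}, take 1 (0->1 ok)
  t4 'x' -> {0,2,3}, take 2 (1->2 ok)
  t5 'y' -> {1}, take 1 (2->1 ok)
  t6 'x' -> {0,2,3}, take 0 (1->0 ok)
  t7 'x' -> {0,2,3}, take 0 (0->0 ok)
  t8 'x' -> {0,2,3}, take 0 (0->0 ok)
  t9 'y' -> {1}, take 1 (0->1 ok)
  t10 'x' -> {0,2,3}, take 2 (1->2 ok)
  t11 'x' -> {0,2,3}, take 0 (2->0 ok)
  t12 'x' -> {0,2,3}, take 0 (0->0 ok)
  t13 'y' -> {1}, take 1 (0->1 ok)

0,1,0,1,2,1,0,0,0,1,2,0,0,1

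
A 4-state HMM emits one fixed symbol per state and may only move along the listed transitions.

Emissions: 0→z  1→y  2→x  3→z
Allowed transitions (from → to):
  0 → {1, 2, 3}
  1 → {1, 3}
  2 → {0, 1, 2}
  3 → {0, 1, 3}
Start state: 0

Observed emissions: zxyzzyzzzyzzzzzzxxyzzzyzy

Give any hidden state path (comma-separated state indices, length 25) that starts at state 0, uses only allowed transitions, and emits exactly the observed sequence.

  t0 'z' -> {0,3}, take 0 (start)
  t1 'x' -> {2}, take 2 (0->2 ok)
  t2 'y' -> {1}, take 1 (2->1 ok)
  t3 'z' -> {0,3}, take 3 (1->3 ok)
  t4 'z' -> {0,3}, take 0 (3->0 ok)
  t5 'y' -> {1}, take 1 (0->1 ok)
  t6 'z' -> {0,3}, take 3 (1->3 ok)
  t7 'z' -> {0,3}, take 3 (3->3 ok)
  t8 'z' -> {0,3}, take 3 (3->3 ok)
  t9 'y' -> {1}, take 1 (3->1 ok)
  t10 'z' -> {0,3}, take 3 (1->3 ok)
  t11 'z' -> {0,3}, take 0 (3->0 ok)
  t12 'z' -> {0,3}, take 3 (0->3 ok)
  t13 'z' -> {0,3}, take 3 (3->3 ok)
  t14 'z' -> {0,3}, take 3 (3->3 ok)
  t15 'z' -> {0,3}, take 0 (3->0 ok)
  t16 'x' -> {2}, take 2 (0->2 ok)
  t17 'x' -> {2}, take 2 (2->2 ok)
  t18 'y' -> {1}, take 1 (2->1 ok)
  t19 'z' -> {0,3}, take 3 (1->3 ok)
  t20 'z' -> {0,3}, take 3 (3->3 ok)
  t21 'z' -> {0,3}, take 3 (3->3 ok)
  t22 'y' -> {1}, take 1 (3->1 ok)
  t23 'z' -> {0,3}, take 3 (1->3 ok)
  t24 'y' -> {1}, take 1 (3->1 ok)

0,2,1,3,0,1,3,3,3,1,3,0,3,3,3,0,2,2,1,3,3,3,1,3,1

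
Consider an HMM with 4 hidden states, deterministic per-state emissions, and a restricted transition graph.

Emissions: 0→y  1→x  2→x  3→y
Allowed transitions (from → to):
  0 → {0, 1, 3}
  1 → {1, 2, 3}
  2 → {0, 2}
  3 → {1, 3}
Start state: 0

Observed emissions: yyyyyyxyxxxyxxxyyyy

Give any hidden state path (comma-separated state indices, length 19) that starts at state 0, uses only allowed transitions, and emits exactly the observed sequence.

0,0,0,3,3,3,1,3,1,2,2,0,1,1,1,3,3,3,3

  pos 0: y in {0,3}, choose 0; start
  pos 1: y in {0,3}, choose 0; 0->0 ok
  pos 2: y in {0,3}, choose 0; 0->0 ok
  pos 3: y in {0,3}, choose 3; 0->3 ok
  pos 4: y in {0,3}, choose 3; 3->3 ok
  pos 5: y in {0,3}, choose 3; 3->3 ok
  pos 6: x in {1,2}, choose 1; 3->1 ok
  pos 7: y in {0,3}, choose 3; 1->3 ok
  pos 8: x in {1,2}, choose 1; 3->1 ok
  pos 9: x in {1,2}, choose 2; 1->2 ok
  pos 10: x in {1,2}, choose 2; 2->2 ok
  pos 11: y in {0,3}, choose 0; 2->0 ok
  pos 12: x in {1,2}, choose 1; 0->1 ok
  pos 13: x in {1,2}, choose 1; 1->1 ok
  pos 14: x in {1,2}, choose 1; 1->1 ok
  pos 15: y in {0,3}, choose 3; 1->3 ok
  pos 16: y in {0,3}, choose 3; 3->3 ok
  pos 17: y in {0,3}, choose 3; 3->3 ok
  pos 18: y in {0,3}, choose 3; 3->3 ok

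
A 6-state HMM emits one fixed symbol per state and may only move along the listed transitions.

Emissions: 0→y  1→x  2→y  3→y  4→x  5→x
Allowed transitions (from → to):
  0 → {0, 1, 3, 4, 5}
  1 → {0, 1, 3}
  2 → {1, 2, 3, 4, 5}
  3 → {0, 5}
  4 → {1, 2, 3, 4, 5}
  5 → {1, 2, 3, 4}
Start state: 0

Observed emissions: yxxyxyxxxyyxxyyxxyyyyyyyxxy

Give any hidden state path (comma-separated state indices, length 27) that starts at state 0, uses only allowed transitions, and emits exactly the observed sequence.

0,5,1,0,5,2,4,4,4,3,0,5,4,2,3,5,1,0,3,0,0,0,0,0,1,1,3

  pos 0: y in {0,2,3}, choose 0; start
  pos 1: x in {1,4,5}, choose 5; 0->5 ok
  pos 2: x in {1,4,5}, choose 1; 5->1 ok
  pos 3: y in {0,2,3}, choose 0; 1->0 ok
  pos 4: x in {1,4,5}, choose 5; 0->5 ok
  pos 5: y in {0,2,3}, choose 2; 5->2 ok
  pos 6: x in {1,4,5}, choose 4; 2->4 ok
  pos 7: x in {1,4,5}, choose 4; 4->4 ok
  pos 8: x in {1,4,5}, choose 4; 4->4 ok
  pos 9: y in {0,2,3}, choose 3; 4->3 ok
  pos 10: y in {0,2,3}, choose 0; 3->0 ok
  pos 11: x in {1,4,5}, choose 5; 0->5 ok
  pos 12: x in {1,4,5}, choose 4; 5->4 ok
  pos 13: y in {0,2,3}, choose 2; 4->2 ok
  pos 14: y in {0,2,3}, choose 3; 2->3 ok
  pos 15: x in {1,4,5}, choose 5; 3->5 ok
  pos 16: x in {1,4,5}, choose 1; 5->1 ok
  pos 17: y in {0,2,3}, choose 0; 1->0 ok
  pos 18: y in {0,2,3}, choose 3; 0->3 ok
  pos 19: y in {0,2,3}, choose 0; 3->0 ok
  pos 20: y in {0,2,3}, choose 0; 0->0 ok
  pos 21: y in {0,2,3}, choose 0; 0->0 ok
  pos 22: y in {0,2,3}, choose 0; 0->0 ok
  pos 23: y in {0,2,3}, choose 0; 0->0 ok
  pos 24: x in {1,4,5}, choose 1; 0->1 ok
  pos 25: x in {1,4,5}, choose 1; 1->1 ok
  pos 26: y in {0,2,3}, choose 3; 1->3 ok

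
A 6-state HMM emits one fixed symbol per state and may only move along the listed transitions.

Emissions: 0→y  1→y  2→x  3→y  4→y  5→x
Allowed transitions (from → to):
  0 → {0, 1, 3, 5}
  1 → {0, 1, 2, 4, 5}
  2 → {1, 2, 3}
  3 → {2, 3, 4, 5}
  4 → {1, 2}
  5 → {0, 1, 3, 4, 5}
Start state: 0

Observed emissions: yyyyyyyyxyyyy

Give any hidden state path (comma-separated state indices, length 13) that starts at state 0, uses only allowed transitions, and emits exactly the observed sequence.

  t0 'y' -> {0,1,3,4}, take 0 (start)
  t1 'y' -> {0,1,3,4}, take 3 (0->3 ok)
  t2 'y' -> {0,1,3,4}, take 3 (3->3 ok)
  t3 'y' -> {0,1,3,4}, take 3 (3->3 ok)
  t4 'y' -> {0,1,3,4}, take 4 (3->4 ok)
  t5 'y' -> {0,1,3,4}, take 1 (4->1 ok)
  t6 'y' -> {0,1,3,4}, take 0 (1->0 ok)
  t7 'y' -> {0,1,3,4}, take 1 (0->1 ok)
  t8 'x' -> {2,5}, take 2 (1->2 ok)
  t9 'y' -> {0,1,3,4}, take 1 (2->1 ok)
  t10 'y' -> {0,1,3,4}, take 0 (1->0 ok)
  t11 'y' -> {0,1,3,4}, take 3 (0->3 ok)
  t12 'y' -> {0,1,3,4}, take 3 (3->3 ok)

0,3,3,3,4,1,0,1,2,1,0,3,3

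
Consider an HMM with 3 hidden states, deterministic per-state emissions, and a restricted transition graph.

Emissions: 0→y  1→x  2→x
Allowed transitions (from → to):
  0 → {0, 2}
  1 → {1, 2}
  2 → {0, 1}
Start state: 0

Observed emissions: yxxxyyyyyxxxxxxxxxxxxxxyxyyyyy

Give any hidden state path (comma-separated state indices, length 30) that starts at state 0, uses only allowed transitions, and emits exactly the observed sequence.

0,2,1,2,0,0,0,0,0,2,1,2,1,1,1,1,1,1,1,1,2,1,2,0,2,0,0,0,0,0

  t0 'y' -> {0}, take 0 (start)
  t1 'x' -> {1,2}, take 2 (0->2 ok)
  t2 'x' -> {1,2}, take 1 (2->1 ok)
  t3 'x' -> {1,2}, take 2 (1->2 ok)
  t4 'y' -> {0}, take 0 (2->0 ok)
  t5 'y' -> {0}, take 0 (0->0 ok)
  t6 'y' -> {0}, take 0 (0->0 ok)
  t7 'y' -> {0}, take 0 (0->0 ok)
  t8 'y' -> {0}, take 0 (0->0 ok)
  t9 'x' -> {1,2}, take 2 (0->2 ok)
  t10 'x' -> {1,2}, take 1 (2->1 ok)
  t11 'x' -> {1,2}, take 2 (1->2 ok)
  t12 'x' -> {1,2}, take 1 (2->1 ok)
  t13 'x' -> {1,2}, take 1 (1->1 ok)
  t14 'x' -> {1,2}, take 1 (1->1 ok)
  t15 'x' -> {1,2}, take 1 (1->1 ok)
  t16 'x' -> {1,2}, take 1 (1->1 ok)
  t17 'x' -> {1,2}, take 1 (1->1 ok)
  t18 'x' -> {1,2}, take 1 (1->1 ok)
  t19 'x' -> {1,2}, take 1 (1->1 ok)
  t20 'x' -> {1,2}, take 2 (1->2 ok)
  t21 'x' -> {1,2}, take 1 (2->1 ok)
  t22 'x' -> {1,2}, take 2 (1->2 ok)
  t23 'y' -> {0}, take 0 (2->0 ok)
  t24 'x' -> {1,2}, take 2 (0->2 ok)
  t25 'y' -> {0}, take 0 (2->0 ok)
  t26 'y' -> {0}, take 0 (0->0 ok)
  t27 'y' -> {0}, take 0 (0->0 ok)
  t28 'y' -> {0}, take 0 (0->0 ok)
  t29 'y' -> {0}, take 0 (0->0 ok)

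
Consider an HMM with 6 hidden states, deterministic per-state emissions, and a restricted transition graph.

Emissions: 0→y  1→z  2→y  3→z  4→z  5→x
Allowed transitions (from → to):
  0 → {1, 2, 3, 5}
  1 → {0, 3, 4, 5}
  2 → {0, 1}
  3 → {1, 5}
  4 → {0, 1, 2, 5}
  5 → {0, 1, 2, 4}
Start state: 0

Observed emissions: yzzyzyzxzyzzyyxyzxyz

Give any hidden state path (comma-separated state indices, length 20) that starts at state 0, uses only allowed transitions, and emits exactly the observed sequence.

0,1,4,2,1,0,3,5,4,2,1,4,2,0,5,2,1,5,2,1

  [0] y  {0,2}  => 0  start
  [1] z  {1,3,4}  => 1  0->1 ok
  [2] z  {1,3,4}  => 4  1->4 ok
  [3] y  {0,2}  => 2  4->2 ok
  [4] z  {1,3,4}  => 1  2->1 ok
  [5] y  {0,2}  => 0  1->0 ok
  [6] z  {1,3,4}  => 3  0->3 ok
  [7] x  {5}  => 5  3->5 ok
  [8] z  {1,3,4}  => 4  5->4 ok
  [9] y  {0,2}  => 2  4->2 ok
  [10] z  {1,3,4}  => 1  2->1 ok
  [11] z  {1,3,4}  => 4  1->4 ok
  [12] y  {0,2}  => 2  4->2 ok
  [13] y  {0,2}  => 0  2->0 ok
  [14] x  {5}  => 5  0->5 ok
  [15] y  {0,2}  => 2  5->2 ok
  [16] z  {1,3,4}  => 1  2->1 ok
  [17] x  {5}  => 5  1->5 ok
  [18] y  {0,2}  => 2  5->2 ok
  [19] z  {1,3,4}  => 1  2->1 ok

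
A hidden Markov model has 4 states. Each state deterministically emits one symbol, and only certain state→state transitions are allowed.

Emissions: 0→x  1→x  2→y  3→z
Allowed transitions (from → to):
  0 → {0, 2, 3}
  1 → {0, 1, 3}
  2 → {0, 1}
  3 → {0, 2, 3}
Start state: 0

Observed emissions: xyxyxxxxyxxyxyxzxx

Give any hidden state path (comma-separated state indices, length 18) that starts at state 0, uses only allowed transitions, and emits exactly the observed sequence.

0,2,0,2,1,1,1,0,2,0,0,2,0,2,0,3,0,0

  0: obs=x cand={0,1} pick 0 [start]
  1: obs=y cand={2} pick 2 [0->2 ok]
  2: obs=x cand={0,1} pick 0 [2->0 ok]
  3: obs=y cand={2} pick 2 [0->2 ok]
  4: obs=x cand={0,1} pick 1 [2->1 ok]
  5: obs=x cand={0,1} pick 1 [1->1 ok]
  6: obs=x cand={0,1} pick 1 [1->1 ok]
  7: obs=x cand={0,1} pick 0 [1->0 ok]
  8: obs=y cand={2} pick 2 [0->2 ok]
  9: obs=x cand={0,1} pick 0 [2->0 ok]
  10: obs=x cand={0,1} pick 0 [0->0 ok]
  11: obs=y cand={2} pick 2 [0->2 ok]
  12: obs=x cand={0,1} pick 0 [2->0 ok]
  13: obs=y cand={2} pick 2 [0->2 ok]
  14: obs=x cand={0,1} pick 0 [2->0 ok]
  15: obs=z cand={3} pick 3 [0->3 ok]
  16: obs=x cand={0,1} pick 0 [3->0 ok]
  17: obs=x cand={0,1} pick 0 [0->0 ok]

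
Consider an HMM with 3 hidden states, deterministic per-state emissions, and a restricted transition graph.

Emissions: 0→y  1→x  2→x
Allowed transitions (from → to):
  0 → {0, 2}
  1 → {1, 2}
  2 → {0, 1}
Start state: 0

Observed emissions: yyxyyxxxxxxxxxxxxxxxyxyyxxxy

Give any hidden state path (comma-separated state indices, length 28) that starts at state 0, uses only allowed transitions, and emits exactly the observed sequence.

0,0,2,0,0,2,1,1,1,2,1,1,1,1,2,1,1,1,1,2,0,2,0,0,2,1,2,0

  0: obs=y cand={0} pick 0 [start]
  1: obs=y cand={0} pick 0 [0->0 ok]
  2: obs=x cand={1,2} pick 2 [0->2 ok]
  3: obs=y cand={0} pick 0 [2->0 ok]
  4: obs=y cand={0} pick 0 [0->0 ok]
  5: obs=x cand={1,2} pick 2 [0->2 ok]
  6: obs=x cand={1,2} pick 1 [2->1 ok]
  7: obs=x cand={1,2} pick 1 [1->1 ok]
  8: obs=x cand={1,2} pick 1 [1->1 ok]
  9: obs=x cand={1,2} pick 2 [1->2 ok]
  10: obs=x cand={1,2} pick 1 [2->1 ok]
  11: obs=x cand={1,2} pick 1 [1->1 ok]
  12: obs=x cand={1,2} pick 1 [1->1 ok]
  13: obs=x cand={1,2} pick 1 [1->1 ok]
  14: obs=x cand={1,2} pick 2 [1->2 ok]
  15: obs=x cand={1,2} pick 1 [2->1 ok]
  16: obs=x cand={1,2} pick 1 [1->1 ok]
  17: obs=x cand={1,2} pick 1 [1->1 ok]
  18: obs=x cand={1,2} pick 1 [1->1 ok]
  19: obs=x cand={1,2} pick 2 [1->2 ok]
  20: obs=y cand={0} pick 0 [2->0 ok]
  21: obs=x cand={1,2} pick 2 [0->2 ok]
  22: obs=y cand={0} pick 0 [2->0 ok]
  23: obs=y cand={0} pick 0 [0->0 ok]
  24: obs=x cand={1,2} pick 2 [0->2 ok]
  25: obs=x cand={1,2} pick 1 [2->1 ok]
  26: obs=x cand={1,2} pick 2 [1->2 ok]
  27: obs=y cand={0} pick 0 [2->0 ok]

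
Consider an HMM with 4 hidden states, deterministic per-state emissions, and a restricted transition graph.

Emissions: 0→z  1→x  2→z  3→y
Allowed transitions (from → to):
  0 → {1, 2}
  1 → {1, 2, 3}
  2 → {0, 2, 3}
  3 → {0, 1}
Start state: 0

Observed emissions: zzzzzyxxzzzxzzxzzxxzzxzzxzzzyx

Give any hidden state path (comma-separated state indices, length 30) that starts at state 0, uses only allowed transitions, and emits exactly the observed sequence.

  pos 0: z in {0,2}, choose 0; start
  pos 1: z in {0,2}, choose 2; 0->2 ok
  pos 2: z in {0,2}, choose 0; 2->0 ok
  pos 3: z in {0,2}, choose 2; 0->2 ok
  pos 4: z in {0,2}, choose 2; 2->2 ok
  pos 5: y in {3}, choose 3; 2->3 ok
  pos 6: x in {1}, choose 1; 3->1 ok
  pos 7: x in {1}, choose 1; 1->1 ok
  pos 8: z in {0,2}, choose 2; 1->2 ok
  pos 9: z in {0,2}, choose 2; 2->2 ok
  pos 10: z in {0,2}, choose 0; 2->0 ok
  pos 11: x in {1}, choose 1; 0->1 ok
  pos 12: z in {0,2}, choose 2; 1->2 ok
  pos 13: z in {0,2}, choose 0; 2->0 ok
  pos 14: x in {1}, choose 1; 0->1 ok
  pos 15: z in {0,2}, choose 2; 1->2 ok
  pos 16: z in {0,2}, choose 0; 2->0 ok
  pos 17: x in {1}, choose 1; 0->1 ok
  pos 18: x in {1}, choose 1; 1->1 ok
  pos 19: z in {0,2}, choose 2; 1->2 ok
  pos 20: z in {0,2}, choose 0; 2->0 ok
  pos 21: x in {1}, choose 1; 0->1 ok
  pos 22: z in {0,2}, choose 2; 1->2 ok
  pos 23: z in {0,2}, choose 0; 2->0 ok
  pos 24: x in {1}, choose 1; 0->1 ok
  pos 25: z in {0,2}, choose 2; 1->2 ok
  pos 26: z in {0,2}, choose 2; 2->2 ok
  pos 27: z in {0,2}, choose 2; 2->2 ok
  pos 28: y in {3}, choose 3; 2->3 ok
  pos 29: x in {1}, choose 1; 3->1 ok

0,2,0,2,2,3,1,1,2,2,0,1,2,0,1,2,0,1,1,2,0,1,2,0,1,2,2,2,3,1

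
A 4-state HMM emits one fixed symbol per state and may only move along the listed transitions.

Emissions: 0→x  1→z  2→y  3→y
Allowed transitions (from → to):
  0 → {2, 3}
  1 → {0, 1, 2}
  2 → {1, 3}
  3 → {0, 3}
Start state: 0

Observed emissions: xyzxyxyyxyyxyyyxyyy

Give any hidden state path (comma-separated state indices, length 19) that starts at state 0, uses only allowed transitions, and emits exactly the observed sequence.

  t0 'x' -> {0}, take 0 (start)
  t1 'y' -> {2,3}, take 2 (0->2 ok)
  t2 'z' -> {1}, take 1 (2->1 ok)
  t3 'x' -> {0}, take 0 (1->0 ok)
  t4 'y' -> {2,3}, take 3 (0->3 ok)
  t5 'x' -> {0}, take 0 (3->0 ok)
  t6 'y' -> {2,3}, take 3 (0->3 ok)
  t7 'y' -> {2,3}, take 3 (3->3 ok)
  t8 'x' -> {0}, take 0 (3->0 ok)
  t9 'y' -> {2,3}, take 2 (0->2 ok)
  t10 'y' -> {2,3}, take 3 (2->3 ok)
  t11 'x' -> {0}, take 0 (3->0 ok)
  t12 'y' -> {2,3}, take 2 (0->2 ok)
  t13 'y' -> {2,3}, take 3 (2->3 ok)
  t14 'y' -> {2,3}, take 3 (3->3 ok)
  t15 'x' -> {0}, take 0 (3->0 ok)
  t16 'y' -> {2,3}, take 3 (0->3 ok)
  t17 'y' -> {2,3}, take 3 (3->3 ok)
  t18 'y' -> {2,3}, take 3 (3->3 ok)

0,2,1,0,3,0,3,3,0,2,3,0,2,3,3,0,3,3,3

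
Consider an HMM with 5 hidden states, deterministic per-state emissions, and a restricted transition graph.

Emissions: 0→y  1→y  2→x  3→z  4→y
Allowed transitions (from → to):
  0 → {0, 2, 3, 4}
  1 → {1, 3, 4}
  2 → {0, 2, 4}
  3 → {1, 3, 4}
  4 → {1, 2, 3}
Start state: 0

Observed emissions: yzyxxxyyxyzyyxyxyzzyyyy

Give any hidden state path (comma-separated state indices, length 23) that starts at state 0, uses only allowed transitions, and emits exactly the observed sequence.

  t0 'y' -> {0,1,4}, take 0 (start)
  t1 'z' -> {3}, take 3 (0->3 ok)
  t2 'y' -> {0,1,4}, take 4 (3->4 ok)
  t3 'x' -> {2}, take 2 (4->2 ok)
  t4 'x' -> {2}, take 2 (2->2 ok)
  t5 'x' -> {2}, take 2 (2->2 ok)
  t6 'y' -> {0,1,4}, take 0 (2->0 ok)
  t7 'y' -> {0,1,4}, take 0 (0->0 ok)
  t8 'x' -> {2}, take 2 (0->2 ok)
  t9 'y' -> {0,1,4}, take 4 (2->4 ok)
  t10 'z' -> {3}, take 3 (4->3 ok)
  t11 'y' -> {0,1,4}, take 1 (3->1 ok)
  t12 'y' -> {0,1,4}, take 4 (1->4 ok)
  t13 'x' -> {2}, take 2 (4->2 ok)
  t14 'y' -> {0,1,4}, take 0 (2->0 ok)
  t15 'x' -> {2}, take 2 (0->2 ok)
  t16 'y' -> {0,1,4}, take 4 (2->4 ok)
  t17 'z' -> {3}, take 3 (4->3 ok)
  t18 'z' -> {3}, take 3 (3->3 ok)
  t19 'y' -> {0,1,4}, take 4 (3->4 ok)
  t20 'y' -> {0,1,4}, take 1 (4->1 ok)
  t21 'y' -> {0,1,4}, take 4 (1->4 ok)
  t22 'y' -> {0,1,4}, take 1 (4->1 ok)

0,3,4,2,2,2,0,0,2,4,3,1,4,2,0,2,4,3,3,4,1,4,1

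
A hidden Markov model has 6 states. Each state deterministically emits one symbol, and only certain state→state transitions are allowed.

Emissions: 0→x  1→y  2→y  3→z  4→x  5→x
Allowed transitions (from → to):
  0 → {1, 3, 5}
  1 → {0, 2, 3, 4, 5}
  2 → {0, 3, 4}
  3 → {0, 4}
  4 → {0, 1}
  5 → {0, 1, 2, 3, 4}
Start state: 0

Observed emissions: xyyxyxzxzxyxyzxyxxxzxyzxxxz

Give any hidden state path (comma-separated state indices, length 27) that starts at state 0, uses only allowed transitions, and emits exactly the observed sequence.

0,1,2,0,1,5,3,0,3,0,1,4,1,3,0,1,4,0,5,3,0,1,3,4,0,5,3

  [0] x  {0,4,5}  => 0  start
  [1] y  {1,2}  => 1  0->1 ok
  [2] y  {1,2}  => 2  1->2 ok
  [3] x  {0,4,5}  => 0  2->0 ok
  [4] y  {1,2}  => 1  0->1 ok
  [5] x  {0,4,5}  => 5  1->5 ok
  [6] z  {3}  => 3  5->3 ok
  [7] x  {0,4,5}  => 0  3->0 ok
  [8] z  {3}  => 3  0->3 ok
  [9] x  {0,4,5}  => 0  3->0 ok
  [10] y  {1,2}  => 1  0->1 ok
  [11] x  {0,4,5}  => 4  1->4 ok
  [12] y  {1,2}  => 1  4->1 ok
  [13] z  {3}  => 3  1->3 ok
  [14] x  {0,4,5}  => 0  3->0 ok
  [15] y  {1,2}  => 1  0->1 ok
  [16] x  {0,4,5}  => 4  1->4 ok
  [17] x  {0,4,5}  => 0  4->0 ok
  [18] x  {0,4,5}  => 5  0->5 ok
  [19] z  {3}  => 3  5->3 ok
  [20] x  {0,4,5}  => 0  3->0 ok
  [21] y  {1,2}  => 1  0->1 ok
  [22] z  {3}  => 3  1->3 ok
  [23] x  {0,4,5}  => 4  3->4 ok
  [24] x  {0,4,5}  => 0  4->0 ok
  [25] x  {0,4,5}  => 5  0->5 ok
  [26] z  {3}  => 3  5->3 ok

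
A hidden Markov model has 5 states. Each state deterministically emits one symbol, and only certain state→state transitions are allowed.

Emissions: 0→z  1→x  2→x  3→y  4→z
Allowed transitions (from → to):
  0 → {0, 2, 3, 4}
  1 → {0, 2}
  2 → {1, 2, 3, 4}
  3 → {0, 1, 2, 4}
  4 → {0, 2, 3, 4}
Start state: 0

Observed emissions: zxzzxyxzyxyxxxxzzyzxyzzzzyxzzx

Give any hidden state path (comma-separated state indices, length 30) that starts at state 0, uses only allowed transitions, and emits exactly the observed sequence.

0,2,4,4,2,3,1,0,3,2,3,1,2,1,2,4,4,3,0,2,3,4,4,0,4,3,1,0,0,2

  t0 'z' -> {0,4}, take 0 (start)
  t1 'x' -> {1,2}, take 2 (0->2 ok)
  t2 'z' -> {0,4}, take 4 (2->4 ok)
  t3 'z' -> {0,4}, take 4 (4->4 ok)
  t4 'x' -> {1,2}, take 2 (4->2 ok)
  t5 'y' -> {3}, take 3 (2->3 ok)
  t6 'x' -> {1,2}, take 1 (3->1 ok)
  t7 'z' -> {0,4}, take 0 (1->0 ok)
  t8 'y' -> {3}, take 3 (0->3 ok)
  t9 'x' -> {1,2}, take 2 (3->2 ok)
  t10 'y' -> {3}, take 3 (2->3 ok)
  t11 'x' -> {1,2}, take 1 (3->1 ok)
  t12 'x' -> {1,2}, take 2 (1->2 ok)
  t13 'x' -> {1,2}, take 1 (2->1 ok)
  t14 'x' -> {1,2}, take 2 (1->2 ok)
  t15 'z' -> {0,4}, take 4 (2->4 ok)
  t16 'z' -> {0,4}, take 4 (4->4 ok)
  t17 'y' -> {3}, take 3 (4->3 ok)
  t18 'z' -> {0,4}, take 0 (3->0 ok)
  t19 'x' -> {1,2}, take 2 (0->2 ok)
  t20 'y' -> {3}, take 3 (2->3 ok)
  t21 'z' -> {0,4}, take 4 (3->4 ok)
  t22 'z' -> {0,4}, take 4 (4->4 ok)
  t23 'z' -> {0,4}, take 0 (4->0 ok)
  t24 'z' -> {0,4}, take 4 (0->4 ok)
  t25 'y' -> {3}, take 3 (4->3 ok)
  t26 'x' -> {1,2}, take 1 (3->1 ok)
  t27 'z' -> {0,4}, take 0 (1->0 ok)
  t28 'z' -> {0,4}, take 0 (0->0 ok)
  t29 'x' -> {1,2}, take 2 (0->2 ok)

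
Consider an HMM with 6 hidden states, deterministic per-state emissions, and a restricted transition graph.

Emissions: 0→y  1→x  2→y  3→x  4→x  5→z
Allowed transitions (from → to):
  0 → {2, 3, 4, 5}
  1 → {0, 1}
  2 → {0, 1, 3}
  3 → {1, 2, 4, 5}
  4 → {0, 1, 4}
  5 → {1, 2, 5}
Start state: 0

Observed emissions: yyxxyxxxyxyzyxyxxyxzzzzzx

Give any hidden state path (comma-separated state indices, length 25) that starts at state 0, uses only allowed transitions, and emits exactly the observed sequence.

  [0] y  {0,2}  => 0  start
  [1] y  {0,2}  => 2  0->2 ok
  [2] x  {1,3,4}  => 1  2->1 ok
  [3] x  {1,3,4}  => 1  1->1 ok
  [4] y  {0,2}  => 0  1->0 ok
  [5] x  {1,3,4}  => 4  0->4 ok
  [6] x  {1,3,4}  => 4  4->4 ok
  [7] x  {1,3,4}  => 1  4->1 ok
  [8] y  {0,2}  => 0  1->0 ok
  [9] x  {1,3,4}  => 4  0->4 ok
  [10] y  {0,2}  => 0  4->0 ok
  [11] z  {5}  => 5  0->5 ok
  [12] y  {0,2}  => 2  5->2 ok
  [13] x  {1,3,4}  => 1  2->1 ok
  [14] y  {0,2}  => 0  1->0 ok
  [15] x  {1,3,4}  => 3  0->3 ok
  [16] x  {1,3,4}  => 1  3->1 ok
  [17] y  {0,2}  => 0  1->0 ok
  [18] x  {1,3,4}  => 3  0->3 ok
  [19] z  {5}  => 5  3->5 ok
  [20] z  {5}  => 5  5->5 ok
  [21] z  {5}  => 5  5->5 ok
  [22] z  {5}  => 5  5->5 ok
  [23] z  {5}  => 5  5->5 ok
  [24] x  {1,3,4}  => 1  5->1 ok

0,2,1,1,0,4,4,1,0,4,0,5,2,1,0,3,1,0,3,5,5,5,5,5,1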